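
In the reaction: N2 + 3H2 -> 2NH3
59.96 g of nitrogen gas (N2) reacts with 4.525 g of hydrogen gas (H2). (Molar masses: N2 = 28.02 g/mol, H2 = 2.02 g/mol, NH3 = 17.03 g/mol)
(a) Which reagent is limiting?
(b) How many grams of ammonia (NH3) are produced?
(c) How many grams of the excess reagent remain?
(a) H2, (b) 25.43 g, (c) 39.04 g

Moles of N2 = 59.96 g ÷ 28.02 g/mol = 2.1399 mol
Moles of H2 = 4.525 g ÷ 2.02 g/mol = 2.2401 mol
Moles ÷ coefficient: N2: 2.1399/1 = 2.14, H2: 2.2401/3 = 0.7467
(a) H2 has the smaller value, so H2 is the limiting reagent.
(b) Moles of NH3 = 2.2401 mol H2 × (2/3) = 1.4934 mol; mass = 1.4934 mol × 17.03 g/mol = 25.43 g
(c) N2 consumed = 2.2401 × (1/3) = 0.7467 mol; remaining = 2.1399 − 0.7467 = 1.3932 mol; mass = 1.3932 mol × 28.02 g/mol = 39.04 g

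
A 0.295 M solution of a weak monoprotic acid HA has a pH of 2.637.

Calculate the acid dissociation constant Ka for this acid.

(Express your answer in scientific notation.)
K_a = 1.82e-05

[H⁺] = 10^(−pH) = 10^(−2.637) = 2.307e-03 M. For HA ⇌ H⁺ + A⁻, Ka = x²/(C − x) = (2.307e-03)²/(0.295 − 2.307e-03) = 1.82e-05.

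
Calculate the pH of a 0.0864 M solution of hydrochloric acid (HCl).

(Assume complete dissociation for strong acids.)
pH = 1.06

[H⁺] = 0.0864 M for strong acid. pH = -log[H⁺] = -log(0.0864)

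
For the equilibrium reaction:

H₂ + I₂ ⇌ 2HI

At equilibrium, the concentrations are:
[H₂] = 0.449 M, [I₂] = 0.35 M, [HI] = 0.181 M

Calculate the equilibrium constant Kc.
K_c = 0.2085

Kc = ([HI]^2) / ([H₂] × [I₂])
   = ((0.181)^2) / ((0.449)·(0.35))
   = 0.032761 / 0.15715 = 0.2085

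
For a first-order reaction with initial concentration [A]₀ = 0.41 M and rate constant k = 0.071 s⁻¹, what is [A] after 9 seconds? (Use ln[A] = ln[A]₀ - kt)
0.2164 M

ln[A] = ln[A]₀ - k·t = ln(0.41) - (0.071)·(9) = -0.8916 - 0.6390 = -1.5306
[A] = e^(-1.5306) = 0.2164 M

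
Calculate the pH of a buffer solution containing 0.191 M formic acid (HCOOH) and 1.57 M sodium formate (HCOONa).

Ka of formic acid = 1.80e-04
pH = 4.66

pKa = -log(1.80e-04) = 3.74. pH = pKa + log([A⁻]/[HA]) = 3.74 + log(1.57/0.191)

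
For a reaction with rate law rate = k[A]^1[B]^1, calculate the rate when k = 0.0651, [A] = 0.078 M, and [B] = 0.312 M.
0.001584 M/s

rate = k·[A]^1·[B]^1 = 0.0651·(0.078)^1·(0.312)^1 = 0.0651·0.078·0.312 = 0.001584 M/s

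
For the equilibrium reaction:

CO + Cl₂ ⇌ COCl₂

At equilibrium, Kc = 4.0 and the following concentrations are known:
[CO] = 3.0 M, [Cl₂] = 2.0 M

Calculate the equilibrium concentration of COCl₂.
[COCl₂] = 24.0000 M

Kc = ([COCl₂]) / ([CO] × [Cl₂]) = 4.0
[COCl₂]^1 = Kc · (reactant terms)/(other product terms) = 4.0 · 6 / 1 = 24
[COCl₂] = 24.0000 M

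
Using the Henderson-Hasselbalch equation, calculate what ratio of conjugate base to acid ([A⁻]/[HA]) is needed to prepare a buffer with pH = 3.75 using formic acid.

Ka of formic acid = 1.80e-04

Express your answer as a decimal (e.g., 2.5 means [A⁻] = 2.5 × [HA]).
[A⁻]/[HA] = 1.012

pKa = −log(1.80e-04) = 3.7447. pH = pKa + log([A⁻]/[HA]). 3.75 = 3.7447 + log(ratio). log(ratio) = 3.75 − 3.7447 = 0.0053. ratio = 10^(0.0053) = 1.012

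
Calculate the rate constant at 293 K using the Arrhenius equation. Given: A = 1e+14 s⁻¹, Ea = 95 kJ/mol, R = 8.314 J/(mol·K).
1.16e-03 s⁻¹

k = A·exp(-Ea/(R·T)) = 1e+14·exp(-95000/(8.314·293)) = 1e+14·exp(-38.9983) = 1e+14·1.1568e-17 = 1.16e-03 s⁻¹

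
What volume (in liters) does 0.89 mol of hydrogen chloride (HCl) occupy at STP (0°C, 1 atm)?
At STP, 1 mol of gas occupies 22.4 L
Volume = 0.89 mol × 22.4 L/mol = 19.94 L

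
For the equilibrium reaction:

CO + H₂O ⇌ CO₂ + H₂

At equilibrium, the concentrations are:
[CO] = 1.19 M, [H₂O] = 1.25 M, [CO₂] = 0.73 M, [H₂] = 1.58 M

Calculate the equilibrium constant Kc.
K_c = 0.7754

Kc = ([CO₂] × [H₂]) / ([CO] × [H₂O])
   = ((0.73)·(1.58)) / ((1.19)·(1.25))
   = 1.1534 / 1.4875 = 0.7754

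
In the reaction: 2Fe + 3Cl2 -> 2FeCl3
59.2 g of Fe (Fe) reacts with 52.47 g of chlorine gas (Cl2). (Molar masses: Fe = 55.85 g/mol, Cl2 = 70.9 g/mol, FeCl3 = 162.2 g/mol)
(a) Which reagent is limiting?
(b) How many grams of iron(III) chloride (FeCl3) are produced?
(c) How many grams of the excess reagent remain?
(a) Cl2, (b) 80.02 g, (c) 31.65 g

Moles of Fe = 59.2 g ÷ 55.85 g/mol = 1.05998 mol
Moles of Cl2 = 52.47 g ÷ 70.9 g/mol = 0.740056 mol
Moles ÷ coefficient: Fe: 1.05998/2 = 0.53, Cl2: 0.740056/3 = 0.2467
(a) Cl2 has the smaller value, so Cl2 is the limiting reagent.
(b) Moles of FeCl3 = 0.740056 mol Cl2 × (2/3) = 0.493371 mol; mass = 0.493371 mol × 162.2 g/mol = 80.02 g
(c) Fe consumed = 0.740056 × (2/3) = 0.493371 mol; remaining = 1.05998 − 0.493371 = 0.566611 mol; mass = 0.566611 mol × 55.85 g/mol = 31.65 g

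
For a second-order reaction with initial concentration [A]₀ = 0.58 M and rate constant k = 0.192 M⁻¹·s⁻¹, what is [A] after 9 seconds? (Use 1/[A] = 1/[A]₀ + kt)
0.2897 M

1/[A] = 1/[A]₀ + k·t = 1/0.58 + (0.192)·(9) = 1.7241 + 1.7280 = 3.4521
[A] = 1/3.4521 = 0.2897 M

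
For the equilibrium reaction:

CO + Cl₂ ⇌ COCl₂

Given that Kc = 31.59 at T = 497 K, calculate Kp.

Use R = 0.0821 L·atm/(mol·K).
K_p = 0.7742

Δn = (moles gaseous products) − (moles gaseous reactants) = -1
T = 497 K; RT = 0.0821 × 497 = 40.8037
Kp = Kc·(RT)^Δn = 31.59 × (40.8037)^-1 = 31.59 × 0.0245076 = 0.7742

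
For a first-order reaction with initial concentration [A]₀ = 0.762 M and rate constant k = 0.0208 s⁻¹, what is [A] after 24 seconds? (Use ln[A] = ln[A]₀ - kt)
0.4625 M

ln[A] = ln[A]₀ - k·t = ln(0.762) - (0.0208)·(24) = -0.2718 - 0.4992 = -0.7710
[A] = e^(-0.7710) = 0.4625 M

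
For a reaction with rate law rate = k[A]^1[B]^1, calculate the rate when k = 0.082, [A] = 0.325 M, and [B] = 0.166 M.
0.004424 M/s

rate = k·[A]^1·[B]^1 = 0.082·(0.325)^1·(0.166)^1 = 0.082·0.325·0.166 = 0.004424 M/s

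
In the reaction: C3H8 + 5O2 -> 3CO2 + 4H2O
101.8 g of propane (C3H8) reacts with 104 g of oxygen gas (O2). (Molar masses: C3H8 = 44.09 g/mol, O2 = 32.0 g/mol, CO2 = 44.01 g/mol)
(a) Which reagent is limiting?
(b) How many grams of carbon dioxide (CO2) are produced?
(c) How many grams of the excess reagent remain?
(a) O2, (b) 85.82 g, (c) 73.14 g

Moles of C3H8 = 101.8 g ÷ 44.09 g/mol = 2.30891 mol
Moles of O2 = 104 g ÷ 32.0 g/mol = 3.25 mol
Moles ÷ coefficient: C3H8: 2.30891/1 = 2.309, O2: 3.25/5 = 0.65
(a) O2 has the smaller value, so O2 is the limiting reagent.
(b) Moles of CO2 = 3.25 mol O2 × (3/5) = 1.95 mol; mass = 1.95 mol × 44.01 g/mol = 85.82 g
(c) C3H8 consumed = 3.25 × (1/5) = 0.65 mol; remaining = 2.30891 − 0.65 = 1.65891 mol; mass = 1.65891 mol × 44.09 g/mol = 73.14 g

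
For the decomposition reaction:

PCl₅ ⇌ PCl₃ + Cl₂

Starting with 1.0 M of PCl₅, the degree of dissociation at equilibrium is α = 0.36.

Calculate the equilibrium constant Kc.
K_c = 0.2025

x = α·[A]₀ = 0.36 × 1.0 = 0.36 M dissociated.
At eq: [PCl₅] = 1.0 − 0.36 = 0.64 M; [PCl₃] = [Cl₂] = x = 0.36 M.
Kc = [PCl₃][Cl₂]/[PCl₅] = (0.36)²/0.64 = 0.2025.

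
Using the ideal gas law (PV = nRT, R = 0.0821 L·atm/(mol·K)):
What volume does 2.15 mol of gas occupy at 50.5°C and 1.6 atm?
T = 50.5°C + 273.15 = 323.65 K
V = nRT/P = (2.15 × 0.0821 × 323.65) / 1.6
V = 35.71 L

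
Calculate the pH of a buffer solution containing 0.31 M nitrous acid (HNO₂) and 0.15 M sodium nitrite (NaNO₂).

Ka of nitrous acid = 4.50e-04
pH = 3.03

pKa = -log(4.50e-04) = 3.35. pH = pKa + log([A⁻]/[HA]) = 3.35 + log(0.15/0.31)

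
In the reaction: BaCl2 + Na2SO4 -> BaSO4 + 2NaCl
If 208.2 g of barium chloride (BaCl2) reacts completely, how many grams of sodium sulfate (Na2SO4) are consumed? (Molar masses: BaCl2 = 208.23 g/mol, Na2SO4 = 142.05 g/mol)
Moles of BaCl2 = 208.2 g ÷ 208.23 g/mol = 0.999856 mol
Mole ratio: 1 mol Na2SO4 / 1 mol BaCl2
Moles of Na2SO4 = 0.999856 × (1/1) = 0.999856 mol
Mass of Na2SO4 = 0.999856 mol × 142.05 g/mol = 142 g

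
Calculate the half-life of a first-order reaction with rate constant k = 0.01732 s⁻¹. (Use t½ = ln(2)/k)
40.02 s

t½ = ln(2)/k = 0.6931/0.01732 = 40.02 s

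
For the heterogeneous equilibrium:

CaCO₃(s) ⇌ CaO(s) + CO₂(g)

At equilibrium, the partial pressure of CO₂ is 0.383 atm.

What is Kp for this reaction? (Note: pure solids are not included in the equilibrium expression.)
K_p = 0.383

Solids (CaCO₃, CaO) have activity 1 and are excluded.
Kp = P(CO₂) = 0.383.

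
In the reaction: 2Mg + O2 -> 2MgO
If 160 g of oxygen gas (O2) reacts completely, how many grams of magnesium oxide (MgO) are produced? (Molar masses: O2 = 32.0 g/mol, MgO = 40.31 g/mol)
Moles of O2 = 160 g ÷ 32.0 g/mol = 5 mol
Mole ratio: 2 mol MgO / 1 mol O2
Moles of MgO = 5 × (2/1) = 10 mol
Mass of MgO = 10 mol × 40.31 g/mol = 403.1 g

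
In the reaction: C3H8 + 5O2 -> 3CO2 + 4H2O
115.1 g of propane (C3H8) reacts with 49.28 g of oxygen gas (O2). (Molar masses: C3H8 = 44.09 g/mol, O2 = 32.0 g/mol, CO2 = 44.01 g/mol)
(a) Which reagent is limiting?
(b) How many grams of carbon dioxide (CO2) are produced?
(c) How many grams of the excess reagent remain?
(a) O2, (b) 40.67 g, (c) 101.5 g

Moles of C3H8 = 115.1 g ÷ 44.09 g/mol = 2.61057 mol
Moles of O2 = 49.28 g ÷ 32.0 g/mol = 1.54 mol
Moles ÷ coefficient: C3H8: 2.61057/1 = 2.611, O2: 1.54/5 = 0.308
(a) O2 has the smaller value, so O2 is the limiting reagent.
(b) Moles of CO2 = 1.54 mol O2 × (3/5) = 0.924 mol; mass = 0.924 mol × 44.01 g/mol = 40.67 g
(c) C3H8 consumed = 1.54 × (1/5) = 0.308 mol; remaining = 2.61057 − 0.308 = 2.30257 mol; mass = 2.30257 mol × 44.09 g/mol = 101.5 g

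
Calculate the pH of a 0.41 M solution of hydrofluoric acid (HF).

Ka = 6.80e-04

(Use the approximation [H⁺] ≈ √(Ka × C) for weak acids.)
pH = 1.78

[H⁺] = √(Ka × C) = √(6.80e-04 × 0.41) = 1.6697e-02. pH = -log(1.6697e-02)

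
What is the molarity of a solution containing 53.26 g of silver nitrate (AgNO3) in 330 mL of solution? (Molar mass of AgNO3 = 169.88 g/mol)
Moles of AgNO3 = 53.26 g ÷ 169.88 g/mol = 0.313515 mol
Volume = 330 mL = 0.33 L
Molarity = 0.313515 mol ÷ 0.33 L = 0.95 M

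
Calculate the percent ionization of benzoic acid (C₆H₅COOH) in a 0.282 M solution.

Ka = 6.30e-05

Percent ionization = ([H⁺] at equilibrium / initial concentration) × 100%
Percent ionization = 1.48%

Let x = [H⁺]. Ka = x²/(C - x) ⇒ x² + (6.30e-05)x - (6.30e-05)(0.282) = 0. x = 4.1836e-03. Percent = (4.1836e-03/0.282) × 100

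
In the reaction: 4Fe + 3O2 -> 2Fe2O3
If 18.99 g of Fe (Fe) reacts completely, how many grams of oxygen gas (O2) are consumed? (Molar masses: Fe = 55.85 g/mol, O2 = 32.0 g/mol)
Moles of Fe = 18.99 g ÷ 55.85 g/mol = 0.340018 mol
Mole ratio: 3 mol O2 / 4 mol Fe
Moles of O2 = 0.340018 × (3/4) = 0.255013 mol
Mass of O2 = 0.255013 mol × 32.0 g/mol = 8.16 g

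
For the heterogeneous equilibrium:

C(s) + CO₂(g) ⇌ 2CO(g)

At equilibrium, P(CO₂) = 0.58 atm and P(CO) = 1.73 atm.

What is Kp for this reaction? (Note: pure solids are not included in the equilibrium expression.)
K_p = 5.160

Solid C is excluded.
Kp = P(CO)²/P(CO₂) = (1.73)²/0.58 = 2.993/0.58 = 5.160.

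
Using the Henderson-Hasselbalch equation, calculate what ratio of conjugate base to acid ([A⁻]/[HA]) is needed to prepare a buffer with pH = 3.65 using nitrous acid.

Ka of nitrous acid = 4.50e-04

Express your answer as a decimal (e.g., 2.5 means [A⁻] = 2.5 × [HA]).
[A⁻]/[HA] = 2.010

pKa = −log(4.50e-04) = 3.3468. pH = pKa + log([A⁻]/[HA]). 3.65 = 3.3468 + log(ratio). log(ratio) = 3.65 − 3.3468 = 0.3032. ratio = 10^(0.3032) = 2.010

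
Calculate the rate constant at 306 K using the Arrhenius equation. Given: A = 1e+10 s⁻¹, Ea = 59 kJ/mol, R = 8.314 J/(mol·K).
8.48e-01 s⁻¹

k = A·exp(-Ea/(R·T)) = 1e+10·exp(-59000/(8.314·306)) = 1e+10·exp(-23.1911) = 1e+10·8.4772e-11 = 8.48e-01 s⁻¹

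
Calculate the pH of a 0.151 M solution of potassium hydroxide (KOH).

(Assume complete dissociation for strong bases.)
pH = 13.18

[OH⁻] = 0.151 M for strong base. pOH = -log[OH⁻] = 0.82, pH = 14 - pOH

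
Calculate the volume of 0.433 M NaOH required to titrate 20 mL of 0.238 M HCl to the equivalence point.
V_{base} = 11.0 mL

At equivalence: moles acid = moles base.
moles HCl = 0.238 M × 0.02 L = 0.00476 mol
V_NaOH = 0.00476 mol ÷ 0.433 M = 0.01099 L = 11.0 mL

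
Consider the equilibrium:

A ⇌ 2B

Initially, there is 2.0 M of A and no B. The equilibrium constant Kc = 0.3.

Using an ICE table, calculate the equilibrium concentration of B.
[B] = 0.703 M

ICE: [A] = 2.0 − x, [B] = 2x.
Kc = (2x)²/(2.0 − x) = 0.3 ⇒ 4x² + 0.3x − 0.6 = 0.
x = (−0.3 + √(0.3² + 4·4·0.6))/(2·4) = (−0.3 + √9.69)/8 = 0.35161.
[B] = 2x = 0.703 M.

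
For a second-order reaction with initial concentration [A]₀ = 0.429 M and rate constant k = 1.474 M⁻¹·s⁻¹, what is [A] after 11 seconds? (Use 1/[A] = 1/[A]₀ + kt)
0.0539 M

1/[A] = 1/[A]₀ + k·t = 1/0.429 + (1.474)·(11) = 2.3310 + 16.2140 = 18.5450
[A] = 1/18.5450 = 0.0539 M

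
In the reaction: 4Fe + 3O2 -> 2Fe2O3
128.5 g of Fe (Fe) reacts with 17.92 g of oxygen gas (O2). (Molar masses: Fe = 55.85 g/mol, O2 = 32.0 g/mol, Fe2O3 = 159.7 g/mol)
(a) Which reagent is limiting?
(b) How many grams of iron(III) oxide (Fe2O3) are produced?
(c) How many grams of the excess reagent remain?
(a) O2, (b) 59.62 g, (c) 86.8 g

Moles of Fe = 128.5 g ÷ 55.85 g/mol = 2.30081 mol
Moles of O2 = 17.92 g ÷ 32.0 g/mol = 0.56 mol
Moles ÷ coefficient: Fe: 2.30081/4 = 0.5752, O2: 0.56/3 = 0.1867
(a) O2 has the smaller value, so O2 is the limiting reagent.
(b) Moles of Fe2O3 = 0.56 mol O2 × (2/3) = 0.373333 mol; mass = 0.373333 mol × 159.7 g/mol = 59.62 g
(c) Fe consumed = 0.56 × (4/3) = 0.746667 mol; remaining = 2.30081 − 0.746667 = 1.55414 mol; mass = 1.55414 mol × 55.85 g/mol = 86.8 g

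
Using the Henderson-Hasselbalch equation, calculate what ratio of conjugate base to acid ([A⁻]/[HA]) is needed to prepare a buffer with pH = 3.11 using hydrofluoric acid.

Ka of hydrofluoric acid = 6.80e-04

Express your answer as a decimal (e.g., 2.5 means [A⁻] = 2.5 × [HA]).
[A⁻]/[HA] = 0.876

pKa = −log(6.80e-04) = 3.1675. pH = pKa + log([A⁻]/[HA]). 3.11 = 3.1675 + log(ratio). log(ratio) = 3.11 − 3.1675 = -0.0575. ratio = 10^(-0.0575) = 0.876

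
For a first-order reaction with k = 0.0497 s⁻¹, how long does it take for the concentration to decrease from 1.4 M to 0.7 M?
13.95 s

From ln[A] = ln[A]₀ - k·t: t = ln([A]₀/[A])/k = ln(1.4/0.7)/0.0497 = ln(2.0000)/0.0497 = 0.6931/0.0497 = 13.95 s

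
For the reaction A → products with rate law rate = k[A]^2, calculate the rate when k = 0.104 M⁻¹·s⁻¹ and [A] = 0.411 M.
0.01757 M/s

rate = k·[A]^2 = 0.104·(0.411)^2 = 0.104·0.168921 = 0.01757 M/s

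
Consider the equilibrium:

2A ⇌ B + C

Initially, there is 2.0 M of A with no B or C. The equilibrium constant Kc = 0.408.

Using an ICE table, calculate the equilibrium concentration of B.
[B] = 0.561 M

ICE: [A] = 2.0 − 2x, [B] = [C] = x.
Kc = x²/(2.0 − 2x)² = 0.408 ⇒ √Kc = x/(2.0 − 2x).
x = √0.408·2.0/(1 + 2√0.408) = 0.63875·2.0/2.2775 = 0.56092.
[B] = x = 0.561 M.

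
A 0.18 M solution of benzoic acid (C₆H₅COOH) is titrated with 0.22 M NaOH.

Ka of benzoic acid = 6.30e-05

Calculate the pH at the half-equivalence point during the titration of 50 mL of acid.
pH = pKa = 4.20

At the half-equivalence point, [HA] = [A⁻], so by Henderson–Hasselbalch pH = pKa + log(1) = pKa.
pKa = −log(6.30e-05) = 4.20.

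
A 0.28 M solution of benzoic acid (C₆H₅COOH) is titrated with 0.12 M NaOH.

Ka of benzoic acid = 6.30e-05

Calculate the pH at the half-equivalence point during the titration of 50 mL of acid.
pH = pKa = 4.20

At the half-equivalence point, [HA] = [A⁻], so by Henderson–Hasselbalch pH = pKa + log(1) = pKa.
pKa = −log(6.30e-05) = 4.20.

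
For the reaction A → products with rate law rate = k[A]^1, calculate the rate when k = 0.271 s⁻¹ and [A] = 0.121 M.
0.03279 M/s

rate = k·[A]^1 = 0.271·(0.121)^1 = 0.271·0.121 = 0.03279 M/s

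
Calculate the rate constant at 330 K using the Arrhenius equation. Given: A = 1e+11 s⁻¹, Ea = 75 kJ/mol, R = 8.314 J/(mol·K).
1.34e-01 s⁻¹

k = A·exp(-Ea/(R·T)) = 1e+11·exp(-75000/(8.314·330)) = 1e+11·exp(-27.3361) = 1e+11·1.3430e-12 = 1.34e-01 s⁻¹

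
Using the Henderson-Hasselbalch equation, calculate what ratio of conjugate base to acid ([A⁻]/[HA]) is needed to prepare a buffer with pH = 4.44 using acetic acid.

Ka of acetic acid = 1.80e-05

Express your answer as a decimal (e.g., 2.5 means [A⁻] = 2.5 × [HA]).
[A⁻]/[HA] = 0.496

pKa = −log(1.80e-05) = 4.7447. pH = pKa + log([A⁻]/[HA]). 4.44 = 4.7447 + log(ratio). log(ratio) = 4.44 − 4.7447 = -0.3047. ratio = 10^(-0.3047) = 0.496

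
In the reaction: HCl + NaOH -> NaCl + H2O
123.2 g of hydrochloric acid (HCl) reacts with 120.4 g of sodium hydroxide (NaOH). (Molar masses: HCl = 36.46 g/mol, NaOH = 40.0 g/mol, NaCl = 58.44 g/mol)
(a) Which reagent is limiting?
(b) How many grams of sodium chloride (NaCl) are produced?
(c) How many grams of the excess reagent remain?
(a) NaOH, (b) 175.9 g, (c) 13.46 g

Moles of HCl = 123.2 g ÷ 36.46 g/mol = 3.37905 mol
Moles of NaOH = 120.4 g ÷ 40.0 g/mol = 3.01 mol
Moles ÷ coefficient: HCl: 3.37905/1 = 3.379, NaOH: 3.01/1 = 3.01
(a) NaOH has the smaller value, so NaOH is the limiting reagent.
(b) Moles of NaCl = 3.01 mol NaOH × (1/1) = 3.01 mol; mass = 3.01 mol × 58.44 g/mol = 175.9 g
(c) HCl consumed = 3.01 × (1/1) = 3.01 mol; remaining = 3.37905 − 3.01 = 0.369046 mol; mass = 0.369046 mol × 36.46 g/mol = 13.46 g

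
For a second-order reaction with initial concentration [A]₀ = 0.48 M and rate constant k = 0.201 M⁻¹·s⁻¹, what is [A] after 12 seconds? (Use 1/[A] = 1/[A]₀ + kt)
0.2225 M

1/[A] = 1/[A]₀ + k·t = 1/0.48 + (0.201)·(12) = 2.0833 + 2.4120 = 4.4953
[A] = 1/4.4953 = 0.2225 M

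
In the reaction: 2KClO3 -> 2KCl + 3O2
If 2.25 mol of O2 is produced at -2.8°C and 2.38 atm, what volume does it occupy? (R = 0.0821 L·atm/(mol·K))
T = -2.8°C + 273.15 = 270.35 K
V = nRT/P = (2.25 × 0.0821 × 270.35) / 2.38
V = 20.98 L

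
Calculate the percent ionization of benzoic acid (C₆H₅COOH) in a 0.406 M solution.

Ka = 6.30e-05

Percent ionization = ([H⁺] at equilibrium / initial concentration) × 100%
Percent ionization = 1.24%

Let x = [H⁺]. Ka = x²/(C - x) ⇒ x² + (6.30e-05)x - (6.30e-05)(0.406) = 0. x = 5.0261e-03. Percent = (5.0261e-03/0.406) × 100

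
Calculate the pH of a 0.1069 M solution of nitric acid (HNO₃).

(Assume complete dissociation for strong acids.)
pH = 0.97

[H⁺] = 0.1069 M for strong acid. pH = -log[H⁺] = -log(0.1069)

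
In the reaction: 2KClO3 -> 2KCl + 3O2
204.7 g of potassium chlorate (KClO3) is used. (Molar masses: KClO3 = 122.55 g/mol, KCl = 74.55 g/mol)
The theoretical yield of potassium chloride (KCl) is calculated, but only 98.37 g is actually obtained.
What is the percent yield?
Moles of KClO3 = 204.7 g ÷ 122.55 g/mol = 1.67034 mol
Mole ratio: 2 mol KCl / 2 mol KClO3
Moles of KCl = 1.67034 × (2/2) = 1.67034 mol
Theoretical yield = 1.67034 mol × 74.55 g/mol = 124.52 g
Actual yield = 98.37 g
Percent yield = (98.37 / 124.52) × 100% = 79.0%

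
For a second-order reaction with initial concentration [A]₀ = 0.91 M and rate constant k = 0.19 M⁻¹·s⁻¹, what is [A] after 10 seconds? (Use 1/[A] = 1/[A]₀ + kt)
0.3335 M

1/[A] = 1/[A]₀ + k·t = 1/0.91 + (0.19)·(10) = 1.0989 + 1.9000 = 2.9989
[A] = 1/2.9989 = 0.3335 M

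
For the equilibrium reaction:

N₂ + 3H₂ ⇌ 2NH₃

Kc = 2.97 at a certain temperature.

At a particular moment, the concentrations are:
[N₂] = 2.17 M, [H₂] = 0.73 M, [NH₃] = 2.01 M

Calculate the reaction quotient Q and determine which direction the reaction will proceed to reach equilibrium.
Q = 4.786, Q > K, reaction proceeds reverse (toward reactants)

Q = ([NH₃]^2) / ([N₂] × [H₂]^3)
  = ((2.01)^2) / ((2.17)·(0.73)^3) = 4.0401/0.84417 = 4.786
Since Q = 4.786 > Kc = 2.97, the reaction proceeds reverse (toward reactants) to reach equilibrium.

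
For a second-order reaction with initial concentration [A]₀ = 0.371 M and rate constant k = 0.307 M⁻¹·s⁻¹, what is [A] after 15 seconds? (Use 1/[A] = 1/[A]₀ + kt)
0.1370 M

1/[A] = 1/[A]₀ + k·t = 1/0.371 + (0.307)·(15) = 2.6954 + 4.6050 = 7.3004
[A] = 1/7.3004 = 0.1370 M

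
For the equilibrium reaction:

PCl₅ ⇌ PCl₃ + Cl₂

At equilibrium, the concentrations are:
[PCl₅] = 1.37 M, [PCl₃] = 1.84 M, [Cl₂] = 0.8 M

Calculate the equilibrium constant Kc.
K_c = 1.0745

Kc = ([PCl₃] × [Cl₂]) / ([PCl₅])
   = ((1.84)·(0.8)) / ((1.37))
   = 1.472 / 1.37 = 1.0745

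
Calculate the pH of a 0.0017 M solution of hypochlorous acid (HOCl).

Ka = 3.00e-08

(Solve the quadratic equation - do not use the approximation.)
pH = 5.15

x² + Ka×x - Ka×C = 0. Using quadratic formula: [H⁺] = 7.1264e-06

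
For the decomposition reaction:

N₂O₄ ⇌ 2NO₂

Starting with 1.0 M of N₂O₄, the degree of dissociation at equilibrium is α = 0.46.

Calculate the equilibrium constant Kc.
K_c = 1.5674

x = α·[A]₀ = 0.46 × 1.0 = 0.46 M dissociated.
At eq: [N₂O₄] = 1.0 − 0.46 = 0.54 M; [NO₂] = 2x = 0.92 M.
Kc = [NO₂]²/[N₂O₄] = (0.92)²/0.54 = 1.567.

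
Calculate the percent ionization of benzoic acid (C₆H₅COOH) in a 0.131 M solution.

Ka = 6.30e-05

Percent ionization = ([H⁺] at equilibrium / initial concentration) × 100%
Percent ionization = 2.17%

Let x = [H⁺]. Ka = x²/(C - x) ⇒ x² + (6.30e-05)x - (6.30e-05)(0.131) = 0. x = 2.8415e-03. Percent = (2.8415e-03/0.131) × 100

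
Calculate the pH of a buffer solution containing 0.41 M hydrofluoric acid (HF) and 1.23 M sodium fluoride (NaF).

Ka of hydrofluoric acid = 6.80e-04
pH = 3.64

pKa = -log(6.80e-04) = 3.17. pH = pKa + log([A⁻]/[HA]) = 3.17 + log(1.23/0.41)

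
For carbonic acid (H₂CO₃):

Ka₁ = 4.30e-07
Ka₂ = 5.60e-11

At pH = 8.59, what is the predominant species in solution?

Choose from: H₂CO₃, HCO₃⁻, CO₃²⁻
HCO₃⁻

pKa1 = 6.37, pKa2 = 10.25. Each pKa is the crossover between adjacent species; pH = 8.59 lies in the region where HCO₃⁻ predominates.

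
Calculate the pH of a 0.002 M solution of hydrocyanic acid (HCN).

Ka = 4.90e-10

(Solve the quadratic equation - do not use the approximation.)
pH = 6.00

x² + Ka×x - Ka×C = 0. Using quadratic formula: [H⁺] = 9.8970e-07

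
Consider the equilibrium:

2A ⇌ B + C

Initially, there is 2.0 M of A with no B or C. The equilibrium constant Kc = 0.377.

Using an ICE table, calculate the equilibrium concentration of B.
[B] = 0.551 M

ICE: [A] = 2.0 − 2x, [B] = [C] = x.
Kc = x²/(2.0 − 2x)² = 0.377 ⇒ √Kc = x/(2.0 − 2x).
x = √0.377·2.0/(1 + 2√0.377) = 0.614·2.0/2.228 = 0.55117.
[B] = x = 0.551 M.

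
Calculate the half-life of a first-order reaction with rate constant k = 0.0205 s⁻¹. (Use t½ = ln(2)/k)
33.81 s

t½ = ln(2)/k = 0.6931/0.0205 = 33.81 s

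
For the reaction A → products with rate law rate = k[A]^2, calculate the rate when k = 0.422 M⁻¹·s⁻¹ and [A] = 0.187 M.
0.01476 M/s

rate = k·[A]^2 = 0.422·(0.187)^2 = 0.422·0.034969 = 0.01476 M/s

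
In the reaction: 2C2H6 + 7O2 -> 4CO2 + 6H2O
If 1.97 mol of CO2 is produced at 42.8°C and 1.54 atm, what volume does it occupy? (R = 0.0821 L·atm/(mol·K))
T = 42.8°C + 273.15 = 315.95 K
V = nRT/P = (1.97 × 0.0821 × 315.95) / 1.54
V = 33.18 L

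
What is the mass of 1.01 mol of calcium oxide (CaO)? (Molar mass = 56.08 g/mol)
Mass = 1.01 mol × 56.08 g/mol = 56.64 g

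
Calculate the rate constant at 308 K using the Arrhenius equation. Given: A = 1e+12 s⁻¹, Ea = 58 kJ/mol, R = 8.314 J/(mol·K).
1.46e+02 s⁻¹

k = A·exp(-Ea/(R·T)) = 1e+12·exp(-58000/(8.314·308)) = 1e+12·exp(-22.6500) = 1e+12·1.4563e-10 = 1.46e+02 s⁻¹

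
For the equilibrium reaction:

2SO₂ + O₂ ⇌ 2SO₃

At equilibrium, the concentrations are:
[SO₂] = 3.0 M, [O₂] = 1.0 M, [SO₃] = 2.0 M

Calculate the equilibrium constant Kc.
K_c = 0.4444

Kc = ([SO₃]^2) / ([SO₂]^2 × [O₂])
   = ((2.0)^2) / ((3.0)^2·(1.0))
   = 4 / 9 = 0.4444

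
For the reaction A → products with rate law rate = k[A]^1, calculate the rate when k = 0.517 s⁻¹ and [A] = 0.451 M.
0.2332 M/s

rate = k·[A]^1 = 0.517·(0.451)^1 = 0.517·0.451 = 0.2332 M/s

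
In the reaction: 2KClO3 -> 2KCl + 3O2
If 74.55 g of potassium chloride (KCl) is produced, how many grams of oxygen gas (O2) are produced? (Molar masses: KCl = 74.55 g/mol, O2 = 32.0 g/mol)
Moles of KCl = 74.55 g ÷ 74.55 g/mol = 1 mol
Mole ratio: 3 mol O2 / 2 mol KCl
Moles of O2 = 1 × (3/2) = 1.5 mol
Mass of O2 = 1.5 mol × 32.0 g/mol = 48 g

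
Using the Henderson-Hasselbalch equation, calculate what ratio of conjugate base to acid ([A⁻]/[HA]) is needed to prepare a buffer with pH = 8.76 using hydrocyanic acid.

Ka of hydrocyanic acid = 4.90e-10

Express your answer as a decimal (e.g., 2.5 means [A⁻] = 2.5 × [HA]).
[A⁻]/[HA] = 0.282

pKa = −log(4.90e-10) = 9.3098. pH = pKa + log([A⁻]/[HA]). 8.76 = 9.3098 + log(ratio). log(ratio) = 8.76 − 9.3098 = -0.5498. ratio = 10^(-0.5498) = 0.282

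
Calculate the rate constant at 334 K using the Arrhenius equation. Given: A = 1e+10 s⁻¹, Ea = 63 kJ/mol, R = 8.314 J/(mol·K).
1.40e+00 s⁻¹

k = A·exp(-Ea/(R·T)) = 1e+10·exp(-63000/(8.314·334)) = 1e+10·exp(-22.6874) = 1e+10·1.4028e-10 = 1.40e+00 s⁻¹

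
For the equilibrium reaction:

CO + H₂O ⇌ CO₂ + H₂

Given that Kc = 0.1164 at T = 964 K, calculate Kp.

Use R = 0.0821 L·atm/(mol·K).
K_p = 0.1164

Δn = (moles gaseous products) − (moles gaseous reactants) = 0
T = 964 K; RT = 0.0821 × 964 = 79.1444
Kp = Kc·(RT)^Δn = 0.1164 × (79.1444)^0 = 0.1164 × 1 = 0.1164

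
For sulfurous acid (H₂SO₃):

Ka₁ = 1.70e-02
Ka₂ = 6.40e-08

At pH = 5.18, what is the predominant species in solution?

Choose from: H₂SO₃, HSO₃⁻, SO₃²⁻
HSO₃⁻

pKa1 = 1.77, pKa2 = 7.19. Each pKa is the crossover between adjacent species; pH = 5.18 lies in the region where HSO₃⁻ predominates.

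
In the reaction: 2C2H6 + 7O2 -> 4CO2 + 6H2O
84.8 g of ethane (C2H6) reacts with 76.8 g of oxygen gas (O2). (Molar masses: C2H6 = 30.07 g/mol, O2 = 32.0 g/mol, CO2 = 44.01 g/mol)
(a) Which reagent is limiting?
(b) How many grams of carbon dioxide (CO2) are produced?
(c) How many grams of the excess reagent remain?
(a) O2, (b) 60.36 g, (c) 64.18 g

Moles of C2H6 = 84.8 g ÷ 30.07 g/mol = 2.82009 mol
Moles of O2 = 76.8 g ÷ 32.0 g/mol = 2.4 mol
Moles ÷ coefficient: C2H6: 2.82009/2 = 1.41, O2: 2.4/7 = 0.3429
(a) O2 has the smaller value, so O2 is the limiting reagent.
(b) Moles of CO2 = 2.4 mol O2 × (4/7) = 1.37143 mol; mass = 1.37143 mol × 44.01 g/mol = 60.36 g
(c) C2H6 consumed = 2.4 × (2/7) = 0.685714 mol; remaining = 2.82009 − 0.685714 = 2.13437 mol; mass = 2.13437 mol × 30.07 g/mol = 64.18 g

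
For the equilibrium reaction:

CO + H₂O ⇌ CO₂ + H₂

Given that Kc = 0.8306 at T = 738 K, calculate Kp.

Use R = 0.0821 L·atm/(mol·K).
K_p = 0.8306

Δn = (moles gaseous products) − (moles gaseous reactants) = 0
T = 738 K; RT = 0.0821 × 738 = 60.5898
Kp = Kc·(RT)^Δn = 0.8306 × (60.5898)^0 = 0.8306 × 1 = 0.8306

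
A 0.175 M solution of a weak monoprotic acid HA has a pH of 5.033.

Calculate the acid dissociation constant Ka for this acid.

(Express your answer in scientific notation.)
K_a = 4.91e-10

[H⁺] = 10^(−pH) = 10^(−5.033) = 9.268e-06 M. For HA ⇌ H⁺ + A⁻, Ka = x²/(C − x) = (9.268e-06)²/(0.175 − 9.268e-06) = 4.91e-10.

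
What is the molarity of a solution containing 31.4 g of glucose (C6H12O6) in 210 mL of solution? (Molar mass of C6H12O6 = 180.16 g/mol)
Moles of C6H12O6 = 31.4 g ÷ 180.16 g/mol = 0.17429 mol
Volume = 210 mL = 0.21 L
Molarity = 0.17429 mol ÷ 0.21 L = 0.83 M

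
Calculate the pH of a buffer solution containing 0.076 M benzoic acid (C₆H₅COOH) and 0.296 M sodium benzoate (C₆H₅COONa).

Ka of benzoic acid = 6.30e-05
pH = 4.79

pKa = -log(6.30e-05) = 4.20. pH = pKa + log([A⁻]/[HA]) = 4.20 + log(0.296/0.076)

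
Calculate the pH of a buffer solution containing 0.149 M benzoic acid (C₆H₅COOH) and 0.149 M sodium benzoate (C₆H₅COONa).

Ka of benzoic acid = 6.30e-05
pH = 4.20

pKa = -log(6.30e-05) = 4.20. pH = pKa + log([A⁻]/[HA]) = 4.20 + log(0.149/0.149)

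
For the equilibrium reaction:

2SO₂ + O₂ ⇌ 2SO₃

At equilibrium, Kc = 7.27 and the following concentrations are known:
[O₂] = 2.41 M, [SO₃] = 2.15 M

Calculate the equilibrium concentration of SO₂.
[SO₂] = 0.5136 M

Kc = ([SO₃]^2) / ([SO₂]^2 × [O₂]) = 7.27
[SO₂]^2 = (product terms)/(Kc · other reactant terms) = 4.6225 / (7.27 · 2.41) = 0.26383
[SO₂] = (0.26383)^(1/2) = 0.5136 M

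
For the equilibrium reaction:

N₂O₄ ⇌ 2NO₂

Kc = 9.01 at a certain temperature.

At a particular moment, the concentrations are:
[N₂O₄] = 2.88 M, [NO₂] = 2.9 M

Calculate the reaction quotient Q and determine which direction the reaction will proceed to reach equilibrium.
Q = 2.920, Q < K, reaction proceeds forward (toward products)

Q = ([NO₂]^2) / ([N₂O₄])
  = ((2.9)^2) / ((2.88)) = 8.41/2.88 = 2.92
Since Q = 2.92 < Kc = 9.01, the reaction proceeds forward (toward products) to reach equilibrium.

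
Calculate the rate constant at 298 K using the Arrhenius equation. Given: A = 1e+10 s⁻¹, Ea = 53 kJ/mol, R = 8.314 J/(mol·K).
5.12e+00 s⁻¹

k = A·exp(-Ea/(R·T)) = 1e+10·exp(-53000/(8.314·298)) = 1e+10·exp(-21.3919) = 1e+10·5.1240e-10 = 5.12e+00 s⁻¹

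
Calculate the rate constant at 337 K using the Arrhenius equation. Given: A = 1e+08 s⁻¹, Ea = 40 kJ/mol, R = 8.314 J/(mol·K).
6.31e+01 s⁻¹

k = A·exp(-Ea/(R·T)) = 1e+08·exp(-40000/(8.314·337)) = 1e+08·exp(-14.2764) = 1e+08·6.3069e-07 = 6.31e+01 s⁻¹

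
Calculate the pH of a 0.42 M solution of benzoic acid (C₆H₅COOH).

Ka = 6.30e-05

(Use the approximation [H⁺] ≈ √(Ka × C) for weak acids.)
pH = 2.29

[H⁺] = √(Ka × C) = √(6.30e-05 × 0.42) = 5.1439e-03. pH = -log(5.1439e-03)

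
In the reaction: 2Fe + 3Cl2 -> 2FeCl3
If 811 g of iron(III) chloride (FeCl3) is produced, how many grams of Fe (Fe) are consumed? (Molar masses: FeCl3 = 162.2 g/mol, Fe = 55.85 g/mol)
Moles of FeCl3 = 811 g ÷ 162.2 g/mol = 5 mol
Mole ratio: 2 mol Fe / 2 mol FeCl3
Moles of Fe = 5 × (2/2) = 5 mol
Mass of Fe = 5 mol × 55.85 g/mol = 279.2 g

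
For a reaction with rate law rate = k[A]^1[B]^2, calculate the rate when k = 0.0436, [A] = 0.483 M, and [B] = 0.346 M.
0.002521 M/s

rate = k·[A]^1·[B]^2 = 0.0436·(0.483)^1·(0.346)^2 = 0.0436·0.483·0.119716 = 0.002521 M/s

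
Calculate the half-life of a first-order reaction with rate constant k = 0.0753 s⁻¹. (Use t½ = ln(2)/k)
9.21 s

t½ = ln(2)/k = 0.6931/0.0753 = 9.21 s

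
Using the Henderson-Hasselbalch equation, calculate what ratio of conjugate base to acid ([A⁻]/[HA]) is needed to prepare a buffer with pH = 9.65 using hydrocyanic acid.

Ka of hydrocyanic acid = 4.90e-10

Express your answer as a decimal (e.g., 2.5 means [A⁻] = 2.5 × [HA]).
[A⁻]/[HA] = 2.189

pKa = −log(4.90e-10) = 9.3098. pH = pKa + log([A⁻]/[HA]). 9.65 = 9.3098 + log(ratio). log(ratio) = 9.65 − 9.3098 = 0.3402. ratio = 10^(0.3402) = 2.189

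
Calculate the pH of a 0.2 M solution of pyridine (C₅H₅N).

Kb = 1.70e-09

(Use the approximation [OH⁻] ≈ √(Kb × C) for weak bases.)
pH = 9.27

[OH⁻] = √(Kb × C) = √(1.70e-09 × 0.2) = 1.8439e-05. pOH = 4.73, pH = 14 - pOH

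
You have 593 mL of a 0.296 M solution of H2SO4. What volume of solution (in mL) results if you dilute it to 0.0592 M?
Using M₁V₁ = M₂V₂:
0.296 × 593 = 0.0592 × V₂
V₂ = (0.296 × 593) / 0.0592 = 2965 mL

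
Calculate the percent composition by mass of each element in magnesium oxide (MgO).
Mg: 60.31%, O: 39.69%

Molar mass of MgO = 40.31 g/mol
% Mg = (1 × 24.31) / 40.31 × 100% = 24.31 / 40.31 × 100% = 60.31%
% O = (1 × 16.0) / 40.31 × 100% = 16 / 40.31 × 100% = 39.69%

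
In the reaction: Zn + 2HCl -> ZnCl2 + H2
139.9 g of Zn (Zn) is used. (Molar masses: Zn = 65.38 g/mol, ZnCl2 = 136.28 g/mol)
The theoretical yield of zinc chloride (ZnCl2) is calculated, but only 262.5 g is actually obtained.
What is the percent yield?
Moles of Zn = 139.9 g ÷ 65.38 g/mol = 2.1398 mol
Mole ratio: 1 mol ZnCl2 / 1 mol Zn
Moles of ZnCl2 = 2.1398 × (1/1) = 2.1398 mol
Theoretical yield = 2.1398 mol × 136.28 g/mol = 291.61 g
Actual yield = 262.5 g
Percent yield = (262.5 / 291.61) × 100% = 90.0%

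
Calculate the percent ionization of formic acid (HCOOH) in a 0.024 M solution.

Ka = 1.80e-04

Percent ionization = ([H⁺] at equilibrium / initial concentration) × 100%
Percent ionization = 8.29%

Let x = [H⁺]. Ka = x²/(C - x) ⇒ x² + (1.80e-04)x - (1.80e-04)(0.024) = 0. x = 1.9904e-03. Percent = (1.9904e-03/0.024) × 100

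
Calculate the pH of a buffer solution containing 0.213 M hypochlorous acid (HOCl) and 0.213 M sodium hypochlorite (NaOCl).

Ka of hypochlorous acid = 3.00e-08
pH = 7.52

pKa = -log(3.00e-08) = 7.52. pH = pKa + log([A⁻]/[HA]) = 7.52 + log(0.213/0.213)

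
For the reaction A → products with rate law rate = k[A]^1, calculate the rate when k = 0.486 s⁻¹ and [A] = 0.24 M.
0.1166 M/s

rate = k·[A]^1 = 0.486·(0.24)^1 = 0.486·0.24 = 0.1166 M/s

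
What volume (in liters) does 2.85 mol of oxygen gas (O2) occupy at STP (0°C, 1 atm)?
At STP, 1 mol of gas occupies 22.4 L
Volume = 2.85 mol × 22.4 L/mol = 63.84 L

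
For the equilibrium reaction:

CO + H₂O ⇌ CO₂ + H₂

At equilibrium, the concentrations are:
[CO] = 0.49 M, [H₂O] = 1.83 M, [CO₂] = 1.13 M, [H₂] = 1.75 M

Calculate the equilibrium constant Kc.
K_c = 2.2053

Kc = ([CO₂] × [H₂]) / ([CO] × [H₂O])
   = ((1.13)·(1.75)) / ((0.49)·(1.83))
   = 1.9775 / 0.8967 = 2.2053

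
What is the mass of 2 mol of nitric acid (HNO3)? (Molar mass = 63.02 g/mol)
Mass = 2 mol × 63.02 g/mol = 126 g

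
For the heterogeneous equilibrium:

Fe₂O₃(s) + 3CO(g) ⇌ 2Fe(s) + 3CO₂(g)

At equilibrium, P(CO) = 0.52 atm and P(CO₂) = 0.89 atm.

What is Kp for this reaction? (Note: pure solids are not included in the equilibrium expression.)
K_p = 5.014

Solids (Fe₂O₃, Fe) are excluded.
Kp = P(CO₂)³/P(CO)³ = (0.89)³/(0.52)³ = 0.705/0.1406 = 5.014.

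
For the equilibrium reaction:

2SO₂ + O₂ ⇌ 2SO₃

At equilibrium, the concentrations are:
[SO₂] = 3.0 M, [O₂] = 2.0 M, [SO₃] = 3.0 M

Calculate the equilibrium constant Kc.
K_c = 0.5000

Kc = ([SO₃]^2) / ([SO₂]^2 × [O₂])
   = ((3.0)^2) / ((3.0)^2·(2.0))
   = 9 / 18 = 0.5000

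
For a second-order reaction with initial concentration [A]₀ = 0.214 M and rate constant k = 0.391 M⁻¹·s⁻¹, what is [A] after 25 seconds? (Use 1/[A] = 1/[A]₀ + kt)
0.0692 M

1/[A] = 1/[A]₀ + k·t = 1/0.214 + (0.391)·(25) = 4.6729 + 9.7750 = 14.4479
[A] = 1/14.4479 = 0.0692 M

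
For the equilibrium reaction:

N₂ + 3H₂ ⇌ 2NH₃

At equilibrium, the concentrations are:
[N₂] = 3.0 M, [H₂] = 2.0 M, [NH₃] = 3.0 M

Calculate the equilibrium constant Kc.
K_c = 0.3750

Kc = ([NH₃]^2) / ([N₂] × [H₂]^3)
   = ((3.0)^2) / ((3.0)·(2.0)^3)
   = 9 / 24 = 0.3750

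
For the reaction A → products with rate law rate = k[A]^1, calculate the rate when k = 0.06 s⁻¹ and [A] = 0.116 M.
0.00696 M/s

rate = k·[A]^1 = 0.06·(0.116)^1 = 0.06·0.116 = 0.00696 M/s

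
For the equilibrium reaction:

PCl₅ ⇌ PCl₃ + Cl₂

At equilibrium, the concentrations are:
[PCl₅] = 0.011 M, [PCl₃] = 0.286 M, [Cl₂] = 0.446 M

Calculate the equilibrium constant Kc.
K_c = 11.5960

Kc = ([PCl₃] × [Cl₂]) / ([PCl₅])
   = ((0.286)·(0.446)) / ((0.011))
   = 0.12756 / 0.011 = 11.5960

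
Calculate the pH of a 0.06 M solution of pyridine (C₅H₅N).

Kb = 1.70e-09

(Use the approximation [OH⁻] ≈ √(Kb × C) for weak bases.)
pH = 9.00

[OH⁻] = √(Kb × C) = √(1.70e-09 × 0.06) = 1.0100e-05. pOH = 5.00, pH = 14 - pOH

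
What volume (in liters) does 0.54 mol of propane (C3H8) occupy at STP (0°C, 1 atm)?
At STP, 1 mol of gas occupies 22.4 L
Volume = 0.54 mol × 22.4 L/mol = 12.10 L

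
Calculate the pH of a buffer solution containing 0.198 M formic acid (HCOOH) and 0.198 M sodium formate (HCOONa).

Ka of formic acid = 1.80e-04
pH = 3.74

pKa = -log(1.80e-04) = 3.74. pH = pKa + log([A⁻]/[HA]) = 3.74 + log(0.198/0.198)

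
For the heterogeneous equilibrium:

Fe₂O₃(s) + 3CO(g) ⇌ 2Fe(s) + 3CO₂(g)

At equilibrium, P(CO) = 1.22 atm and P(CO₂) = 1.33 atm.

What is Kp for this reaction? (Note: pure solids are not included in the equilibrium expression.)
K_p = 1.296

Solids (Fe₂O₃, Fe) are excluded.
Kp = P(CO₂)³/P(CO)³ = (1.33)³/(1.22)³ = 2.353/1.816 = 1.296.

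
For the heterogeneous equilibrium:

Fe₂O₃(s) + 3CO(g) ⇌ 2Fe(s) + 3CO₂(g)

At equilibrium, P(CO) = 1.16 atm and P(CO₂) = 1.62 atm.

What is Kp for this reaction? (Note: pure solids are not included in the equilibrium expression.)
K_p = 2.724

Solids (Fe₂O₃, Fe) are excluded.
Kp = P(CO₂)³/P(CO)³ = (1.62)³/(1.16)³ = 4.252/1.561 = 2.724.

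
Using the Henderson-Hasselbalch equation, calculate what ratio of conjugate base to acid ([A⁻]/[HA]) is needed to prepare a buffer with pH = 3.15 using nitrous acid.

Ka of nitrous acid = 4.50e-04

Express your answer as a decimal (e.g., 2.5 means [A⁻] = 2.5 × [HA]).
[A⁻]/[HA] = 0.636

pKa = −log(4.50e-04) = 3.3468. pH = pKa + log([A⁻]/[HA]). 3.15 = 3.3468 + log(ratio). log(ratio) = 3.15 − 3.3468 = -0.1968. ratio = 10^(-0.1968) = 0.636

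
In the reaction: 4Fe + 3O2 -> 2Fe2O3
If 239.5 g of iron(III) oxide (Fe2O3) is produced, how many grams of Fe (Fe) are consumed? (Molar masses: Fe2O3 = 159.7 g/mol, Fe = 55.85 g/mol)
Moles of Fe2O3 = 239.5 g ÷ 159.7 g/mol = 1.49969 mol
Mole ratio: 4 mol Fe / 2 mol Fe2O3
Moles of Fe = 1.49969 × (4/2) = 2.99937 mol
Mass of Fe = 2.99937 mol × 55.85 g/mol = 167.5 g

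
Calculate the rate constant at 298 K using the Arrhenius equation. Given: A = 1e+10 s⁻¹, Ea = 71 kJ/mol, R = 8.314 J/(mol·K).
3.58e-03 s⁻¹

k = A·exp(-Ea/(R·T)) = 1e+10·exp(-71000/(8.314·298)) = 1e+10·exp(-28.6571) = 1e+10·3.5841e-13 = 3.58e-03 s⁻¹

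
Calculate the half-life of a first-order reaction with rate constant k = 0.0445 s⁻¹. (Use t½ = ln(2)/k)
15.58 s

t½ = ln(2)/k = 0.6931/0.0445 = 15.58 s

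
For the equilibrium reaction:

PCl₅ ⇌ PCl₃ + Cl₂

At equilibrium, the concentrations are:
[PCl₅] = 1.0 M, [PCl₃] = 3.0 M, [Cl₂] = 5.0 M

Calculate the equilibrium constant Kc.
K_c = 15.0000

Kc = ([PCl₃] × [Cl₂]) / ([PCl₅])
   = ((3.0)·(5.0)) / ((1.0))
   = 15 / 1 = 15.0000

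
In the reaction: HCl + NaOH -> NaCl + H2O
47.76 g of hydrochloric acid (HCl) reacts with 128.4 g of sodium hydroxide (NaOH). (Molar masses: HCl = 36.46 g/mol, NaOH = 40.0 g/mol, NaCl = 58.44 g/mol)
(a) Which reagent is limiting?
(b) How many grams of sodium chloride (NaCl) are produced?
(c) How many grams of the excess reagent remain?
(a) HCl, (b) 76.55 g, (c) 76 g

Moles of HCl = 47.76 g ÷ 36.46 g/mol = 1.30993 mol
Moles of NaOH = 128.4 g ÷ 40.0 g/mol = 3.21 mol
Moles ÷ coefficient: HCl: 1.30993/1 = 1.31, NaOH: 3.21/1 = 3.21
(a) HCl has the smaller value, so HCl is the limiting reagent.
(b) Moles of NaCl = 1.30993 mol HCl × (1/1) = 1.30993 mol; mass = 1.30993 mol × 58.44 g/mol = 76.55 g
(c) NaOH consumed = 1.30993 × (1/1) = 1.30993 mol; remaining = 3.21 − 1.30993 = 1.90007 mol; mass = 1.90007 mol × 40.0 g/mol = 76 g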